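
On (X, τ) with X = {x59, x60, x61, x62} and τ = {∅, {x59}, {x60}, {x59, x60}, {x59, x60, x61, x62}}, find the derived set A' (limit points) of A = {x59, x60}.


A' = {x61, x62}

For each x ∈ X, list the open sets U ∈ τ with x ∈ U, then check whether U ∩ (A ∖ {x}) ≠ ∅ for every such U.
  x = x59: open {x59} ∋ x has {x59} ∩ (A ∖ {x59}) = ∅, so x is NOT a limit point.
  x = x60: open {x60} ∋ x has {x60} ∩ (A ∖ {x60}) = ∅, so x is NOT a limit point.
  x = x61: opens ∋ x are {x59, x60, x61, x62}; each meets A ∖ {x61}, so x IS a limit point.
  x = x62: opens ∋ x are {x59, x60, x61, x62}; each meets A ∖ {x62}, so x IS a limit point.
Collecting: A' = {x61, x62}.


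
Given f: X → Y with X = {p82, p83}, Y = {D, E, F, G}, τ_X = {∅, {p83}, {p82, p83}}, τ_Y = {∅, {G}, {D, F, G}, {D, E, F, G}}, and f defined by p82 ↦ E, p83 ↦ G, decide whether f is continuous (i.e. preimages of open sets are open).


f IS continuous.

Compute f^{-1}(U) for each U ∈ τ_Y:
  U = ∅: f^{-1}(U) = ∅ ∈ τ_X ✓.
  U = {G}: f^{-1}(U) = {p83} ∈ τ_X ✓.
  U = {D, F, G}: f^{-1}(U) = {p83} ∈ τ_X ✓.
  U = {D, E, F, G}: f^{-1}(U) = {p82, p83} ∈ τ_X ✓.
Every preimage lies in τ_X, so f IS continuous.


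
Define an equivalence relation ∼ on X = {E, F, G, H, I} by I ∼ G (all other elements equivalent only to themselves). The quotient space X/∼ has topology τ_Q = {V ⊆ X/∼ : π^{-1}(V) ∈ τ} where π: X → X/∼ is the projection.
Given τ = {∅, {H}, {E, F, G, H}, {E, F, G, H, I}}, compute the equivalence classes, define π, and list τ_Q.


X/∼ = {[E], [F], [G=I], [H]}; |τ_Q| = 3.

Equivalence classes: [E], [F], [G=I], [H].
Quotient map π: X → X/∼ sends E ↦ [E], F ↦ [F], G ↦ [G=I], H ↦ [H], I ↦ [G=I].
For each subset V ⊆ X/∼, compute π^{-1}(V) ⊆ X and check whether π^{-1}(V) ∈ τ. V is open in τ_Q iff π^{-1}(V) ∈ τ.
  V = {}: π^{-1}(V) = ∅ ∈ τ ✓.
  V = {[E]}: π^{-1}(V) = {E} ∉ τ ✗.
  V = {[F]}: π^{-1}(V) = {F} ∉ τ ✗.
  V = {[E], [F]}: π^{-1}(V) = {E, F} ∉ τ ✗.
  V = {[G=I]}: π^{-1}(V) = {G, I} ∉ τ ✗.
  V = {[E], [G=I]}: π^{-1}(V) = {E, G, I} ∉ τ ✗.
  V = {[F], [G=I]}: π^{-1}(V) = {F, G, I} ∉ τ ✗.
  V = {[E], [F], [G=I]}: π^{-1}(V) = {E, F, G, I} ∉ τ ✗.
  V = {[H]}: π^{-1}(V) = {H} ∈ τ ✓.
  V = {[E], [H]}: π^{-1}(V) = {E, H} ∉ τ ✗.
  V = {[F], [H]}: π^{-1}(V) = {F, H} ∉ τ ✗.
  V = {[E], [F], [H]}: π^{-1}(V) = {E, F, H} ∉ τ ✗.
  V = {[G=I], [H]}: π^{-1}(V) = {G, H, I} ∉ τ ✗.
  V = {[E], [G=I], [H]}: π^{-1}(V) = {E, G, H, I} ∉ τ ✗.
  V = {[F], [G=I], [H]}: π^{-1}(V) = {F, G, H, I} ∉ τ ✗.
  V = {[E], [F], [G=I], [H]}: π^{-1}(V) = {E, F, G, H, I} ∈ τ ✓.
Open sets in the quotient: τ_Q = {{}, {[H]}, {[E], [F], [G=I], [H]}} (3 elements).


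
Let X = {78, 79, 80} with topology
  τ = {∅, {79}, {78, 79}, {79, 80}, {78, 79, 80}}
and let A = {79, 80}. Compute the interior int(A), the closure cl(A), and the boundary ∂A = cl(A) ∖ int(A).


int(A) = {79, 80}, cl(A) = {78, 79, 80}, ∂A = {78}.

Closed sets in (X, τ) are complements of opens:
  closed(X, τ) = {∅, {78}, {80}, {78, 80}, {78, 79, 80}}.
int(A) = ⋃ {U ∈ τ : U ⊆ A}. Opens contained in A: ∅, {79}, {79, 80}.
Taking the union of these: int(A) = {79, 80}.
cl(A) = ⋂ {C closed : A ⊆ C}. Closed sets containing A: {78, 79, 80}.
Intersecting these: cl(A) = {78, 79, 80}.
∂A = cl(A) ∖ int(A) = {78, 79, 80} ∖ {79, 80} = {78}.


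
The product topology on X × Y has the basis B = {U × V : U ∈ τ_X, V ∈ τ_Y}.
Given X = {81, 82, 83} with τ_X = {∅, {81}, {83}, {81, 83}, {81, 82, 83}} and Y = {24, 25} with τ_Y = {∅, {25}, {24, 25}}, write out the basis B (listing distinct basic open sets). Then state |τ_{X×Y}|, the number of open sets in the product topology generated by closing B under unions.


Basis B = {∅ × ∅, {81} × {25}, {83} × {25}, {81} × {24, 25}, {81, 83} × {25}, {83} × {24, 25}, {81, 82, 83} × {25}, {81, 83} × {24, 25}, {81, 82, 83} × {24, 25}}; |τ_{X×Y}| = 14.

Enumerate products U × V with U ∈ τ_X, V ∈ τ_Y (deduplicated):
  ∅ × ∅ = {} (∅)
  {81} × {25} = {(81,25)}
  {83} × {25} = {(83,25)}
  {81} × {24, 25} = {(81,24), (81,25)}
  {81, 83} × {25} = {(81,25), (83,25)}
  {83} × {24, 25} = {(83,24), (83,25)}
  {81, 82, 83} × {25} = {(81,25), (82,25), (83,25)}
  {81, 83} × {24, 25} = {(81,24), (81,25), (83,24), (83,25)}
  {81, 82, 83} × {24, 25} = {(81,24), (81,25), (82,24), (82,25), (83,24), (83,25)}
These 9 distinct sets form the basis B.
Close under arbitrary unions to get τ_{X×Y}; counting gives |τ_{X×Y}| = 14.


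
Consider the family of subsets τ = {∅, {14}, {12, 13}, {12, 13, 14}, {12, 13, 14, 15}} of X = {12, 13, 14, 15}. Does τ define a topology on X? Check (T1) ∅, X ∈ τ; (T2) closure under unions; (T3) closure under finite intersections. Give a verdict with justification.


τ IS a topology on X.

Axiom (T1): ∅ ∈ τ? Yes; X ∈ τ? Yes.
Axiom (T2/T3): check pairwise unions and intersections of members of τ.
All pairwise intersections and unions checked — each lies in τ. Therefore τ satisfies (T1), (T2), (T3): it IS a topology on X.


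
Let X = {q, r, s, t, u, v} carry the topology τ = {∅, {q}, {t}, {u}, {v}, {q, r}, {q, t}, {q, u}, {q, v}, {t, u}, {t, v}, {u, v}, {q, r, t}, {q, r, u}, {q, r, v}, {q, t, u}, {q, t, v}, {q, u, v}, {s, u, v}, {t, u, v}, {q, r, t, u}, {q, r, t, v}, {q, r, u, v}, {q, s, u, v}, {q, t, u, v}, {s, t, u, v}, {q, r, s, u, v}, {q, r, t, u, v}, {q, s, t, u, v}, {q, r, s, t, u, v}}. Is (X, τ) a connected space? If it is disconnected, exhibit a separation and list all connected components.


(X, τ) is disconnected; components = [{t}, {q, r}, {s, u, v}].

Find clopen sets (U ∈ τ with X ∖ U ∈ τ):
  U = ∅, X ∖ U = {q, r, s, t, u, v} — both open, so U is clopen.
  U = {t}, X ∖ U = {q, r, s, u, v} — both open, so U is clopen.
  U = {q, r}, X ∖ U = {s, t, u, v} — both open, so U is clopen.
  U = {q, r, t}, X ∖ U = {s, u, v} — both open, so U is clopen.
  U = {s, u, v}, X ∖ U = {q, r, t} — both open, so U is clopen.
  U = {s, t, u, v}, X ∖ U = {q, r} — both open, so U is clopen.
  U = {q, r, s, u, v}, X ∖ U = {t} — both open, so U is clopen.
  U = {q, r, s, t, u, v}, X ∖ U = ∅ — both open, so U is clopen.
Nontrivial clopen(s) exist: e.g. {t}. So (X, τ) is disconnected.
Compute connected components by grouping points that agree on all clopens:
  component: {t}
  component: {q, r}
  component: {s, u, v}


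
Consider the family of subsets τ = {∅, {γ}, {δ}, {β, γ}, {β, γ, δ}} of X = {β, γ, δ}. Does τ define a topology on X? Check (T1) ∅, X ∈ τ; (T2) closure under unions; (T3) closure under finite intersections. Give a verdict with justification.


τ is NOT a topology on X.

Axiom (T1): ∅ ∈ τ? Yes; X ∈ τ? Yes.
Axiom (T2/T3): check pairwise unions and intersections of members of τ.
Counterexample for (T2): {γ} ∪ {δ} = {γ, δ} ∉ τ. Therefore τ is NOT a topology.


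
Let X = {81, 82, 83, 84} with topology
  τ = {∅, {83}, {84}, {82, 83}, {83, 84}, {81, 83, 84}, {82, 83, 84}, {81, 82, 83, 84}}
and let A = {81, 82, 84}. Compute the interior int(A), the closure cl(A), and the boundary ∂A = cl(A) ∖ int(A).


int(A) = {84}, cl(A) = {81, 82, 84}, ∂A = {81, 82}.

Closed sets in (X, τ) are complements of opens:
  closed(X, τ) = {∅, {81}, {82}, {81, 82}, {81, 84}, {81, 82, 83}, {81, 82, 84}, {81, 82, 83, 84}}.
int(A) = ⋃ {U ∈ τ : U ⊆ A}. Opens contained in A: ∅, {84}.
Taking the union of these: int(A) = {84}.
cl(A) = ⋂ {C closed : A ⊆ C}. Closed sets containing A: {81, 82, 84}, {81, 82, 83, 84}.
Intersecting these: cl(A) = {81, 82, 84}.
∂A = cl(A) ∖ int(A) = {81, 82, 84} ∖ {84} = {81, 82}.


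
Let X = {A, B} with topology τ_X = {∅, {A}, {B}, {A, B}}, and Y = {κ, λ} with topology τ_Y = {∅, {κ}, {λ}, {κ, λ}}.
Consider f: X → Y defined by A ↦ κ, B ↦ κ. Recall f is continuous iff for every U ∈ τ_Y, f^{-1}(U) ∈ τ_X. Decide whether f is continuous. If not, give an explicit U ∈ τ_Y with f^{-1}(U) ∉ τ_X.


f IS continuous.

Compute f^{-1}(U) for each U ∈ τ_Y:
  U = ∅: f^{-1}(U) = ∅ ∈ τ_X ✓.
  U = {κ}: f^{-1}(U) = {A, B} ∈ τ_X ✓.
  U = {λ}: f^{-1}(U) = ∅ ∈ τ_X ✓.
  U = {κ, λ}: f^{-1}(U) = {A, B} ∈ τ_X ✓.
Every preimage lies in τ_X, so f IS continuous.


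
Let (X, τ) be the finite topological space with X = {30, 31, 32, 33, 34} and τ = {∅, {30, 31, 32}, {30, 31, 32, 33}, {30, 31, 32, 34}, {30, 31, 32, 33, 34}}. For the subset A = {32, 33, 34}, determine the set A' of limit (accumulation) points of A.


A' = {30, 31, 33, 34}

For each x ∈ X, list the open sets U ∈ τ with x ∈ U, then check whether U ∩ (A ∖ {x}) ≠ ∅ for every such U.
  x = 30: opens ∋ x are {30, 31, 32}, {30, 31, 32, 33}, {30, 31, 32, 34}, {30, 31, 32, 33, 34}; each meets A ∖ {30}, so x IS a limit point.
  x = 31: opens ∋ x are {30, 31, 32}, {30, 31, 32, 33}, {30, 31, 32, 34}, {30, 31, 32, 33, 34}; each meets A ∖ {31}, so x IS a limit point.
  x = 32: open {30, 31, 32} ∋ x has {30, 31, 32} ∩ (A ∖ {32}) = ∅, so x is NOT a limit point.
  x = 33: opens ∋ x are {30, 31, 32, 33}, {30, 31, 32, 33, 34}; each meets A ∖ {33}, so x IS a limit point.
  x = 34: opens ∋ x are {30, 31, 32, 34}, {30, 31, 32, 33, 34}; each meets A ∖ {34}, so x IS a limit point.
Collecting: A' = {30, 31, 33, 34}.


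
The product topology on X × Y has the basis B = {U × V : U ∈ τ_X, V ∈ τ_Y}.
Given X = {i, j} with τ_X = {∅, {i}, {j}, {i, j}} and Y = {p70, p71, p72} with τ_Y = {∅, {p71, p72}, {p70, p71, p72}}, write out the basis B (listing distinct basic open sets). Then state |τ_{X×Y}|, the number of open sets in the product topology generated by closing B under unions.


Basis B = {∅ × ∅, {i} × {p71, p72}, {j} × {p71, p72}, {i} × {p70, p71, p72}, {j} × {p70, p71, p72}, {i, j} × {p71, p72}, {i, j} × {p70, p71, p72}}; |τ_{X×Y}| = 9.

Enumerate products U × V with U ∈ τ_X, V ∈ τ_Y (deduplicated):
  ∅ × ∅ = {} (∅)
  {i} × {p71, p72} = {(i,p71), (i,p72)}
  {j} × {p71, p72} = {(j,p71), (j,p72)}
  {i} × {p70, p71, p72} = {(i,p70), (i,p71), (i,p72)}
  {j} × {p70, p71, p72} = {(j,p70), (j,p71), (j,p72)}
  {i, j} × {p71, p72} = {(i,p71), (i,p72), (j,p71), (j,p72)}
  {i, j} × {p70, p71, p72} = {(i,p70), (i,p71), (i,p72), (j,p70), (j,p71), (j,p72)}
These 7 distinct sets form the basis B.
Close under arbitrary unions to get τ_{X×Y}; counting gives |τ_{X×Y}| = 9.


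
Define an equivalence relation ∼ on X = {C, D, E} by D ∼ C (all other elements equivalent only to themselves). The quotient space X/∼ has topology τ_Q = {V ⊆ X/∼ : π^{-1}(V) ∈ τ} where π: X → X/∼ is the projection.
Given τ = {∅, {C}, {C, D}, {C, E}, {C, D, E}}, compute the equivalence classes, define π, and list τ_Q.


X/∼ = {[C=D], [E]}; |τ_Q| = 3.

Equivalence classes: [C=D], [E].
Quotient map π: X → X/∼ sends C ↦ [C=D], D ↦ [C=D], E ↦ [E].
For each subset V ⊆ X/∼, compute π^{-1}(V) ⊆ X and check whether π^{-1}(V) ∈ τ. V is open in τ_Q iff π^{-1}(V) ∈ τ.
  V = {}: π^{-1}(V) = ∅ ∈ τ ✓.
  V = {[C=D]}: π^{-1}(V) = {C, D} ∈ τ ✓.
  V = {[E]}: π^{-1}(V) = {E} ∉ τ ✗.
  V = {[C=D], [E]}: π^{-1}(V) = {C, D, E} ∈ τ ✓.
Open sets in the quotient: τ_Q = {{}, {[C=D]}, {[C=D], [E]}} (3 elements).


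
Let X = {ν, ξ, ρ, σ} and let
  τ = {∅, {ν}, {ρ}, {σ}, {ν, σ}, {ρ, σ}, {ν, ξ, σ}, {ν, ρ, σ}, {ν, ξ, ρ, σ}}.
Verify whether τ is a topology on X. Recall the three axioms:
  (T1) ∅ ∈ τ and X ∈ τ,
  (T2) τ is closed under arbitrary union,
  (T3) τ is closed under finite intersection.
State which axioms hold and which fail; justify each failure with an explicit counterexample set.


τ is NOT a topology on X.

Axiom (T1): ∅ ∈ τ? Yes; X ∈ τ? Yes.
Axiom (T2/T3): check pairwise unions and intersections of members of τ.
Counterexample for (T2): {ν} ∪ {ρ} = {ν, ρ} ∉ τ. Therefore τ is NOT a topology.


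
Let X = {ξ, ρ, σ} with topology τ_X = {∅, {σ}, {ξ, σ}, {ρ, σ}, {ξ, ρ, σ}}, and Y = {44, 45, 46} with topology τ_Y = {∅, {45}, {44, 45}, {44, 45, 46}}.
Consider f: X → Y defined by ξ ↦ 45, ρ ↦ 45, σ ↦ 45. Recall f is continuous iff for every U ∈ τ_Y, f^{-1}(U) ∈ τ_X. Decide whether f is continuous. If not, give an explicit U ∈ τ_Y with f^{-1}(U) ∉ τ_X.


f IS continuous.

Compute f^{-1}(U) for each U ∈ τ_Y:
  U = ∅: f^{-1}(U) = ∅ ∈ τ_X ✓.
  U = {45}: f^{-1}(U) = {ξ, ρ, σ} ∈ τ_X ✓.
  U = {44, 45}: f^{-1}(U) = {ξ, ρ, σ} ∈ τ_X ✓.
  U = {44, 45, 46}: f^{-1}(U) = {ξ, ρ, σ} ∈ τ_X ✓.
Every preimage lies in τ_X, so f IS continuous.


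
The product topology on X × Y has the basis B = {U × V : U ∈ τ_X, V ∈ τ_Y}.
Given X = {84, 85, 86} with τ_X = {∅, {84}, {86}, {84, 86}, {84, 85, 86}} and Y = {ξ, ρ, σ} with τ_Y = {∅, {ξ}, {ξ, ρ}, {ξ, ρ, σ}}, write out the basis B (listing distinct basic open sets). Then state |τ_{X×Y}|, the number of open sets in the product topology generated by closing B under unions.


Basis B = {∅ × ∅, {84} × {ξ}, {86} × {ξ}, {84} × {ξ, ρ}, {84, 86} × {ξ}, {86} × {ξ, ρ}, {84} × {ξ, ρ, σ}, {84, 85, 86} × {ξ}, {86} × {ξ, ρ, σ}, {84, 86} × {ξ, ρ}, {84, 86} × {ξ, ρ, σ}, {84, 85, 86} × {ξ, ρ}, {84, 85, 86} × {ξ, ρ, σ}}; |τ_{X×Y}| = 30.

Enumerate products U × V with U ∈ τ_X, V ∈ τ_Y (deduplicated):
  ∅ × ∅ = {} (∅)
  {84} × {ξ} = {(84,ξ)}
  {86} × {ξ} = {(86,ξ)}
  {84} × {ξ, ρ} = {(84,ξ), (84,ρ)}
  {84, 86} × {ξ} = {(84,ξ), (86,ξ)}
  {86} × {ξ, ρ} = {(86,ξ), (86,ρ)}
  {84} × {ξ, ρ, σ} = {(84,ξ), (84,ρ), (84,σ)}
  {84, 85, 86} × {ξ} = {(84,ξ), (85,ξ), (86,ξ)}
  {86} × {ξ, ρ, σ} = {(86,ξ), (86,ρ), (86,σ)}
  {84, 86} × {ξ, ρ} = {(84,ξ), (84,ρ), (86,ξ), (86,ρ)}
  {84, 86} × {ξ, ρ, σ} = {(84,ξ), (84,ρ), (84,σ), (86,ξ), (86,ρ), (86,σ)}
  {84, 85, 86} × {ξ, ρ} = {(84,ξ), (84,ρ), (85,ξ), (85,ρ), (86,ξ), (86,ρ)}
  {84, 85, 86} × {ξ, ρ, σ} = {(84,ξ), (84,ρ), (84,σ), (85,ξ), (85,ρ), (85,σ), (86,ξ), (86,ρ), (86,σ)}
These 13 distinct sets form the basis B.
Close under arbitrary unions to get τ_{X×Y}; counting gives |τ_{X×Y}| = 30.


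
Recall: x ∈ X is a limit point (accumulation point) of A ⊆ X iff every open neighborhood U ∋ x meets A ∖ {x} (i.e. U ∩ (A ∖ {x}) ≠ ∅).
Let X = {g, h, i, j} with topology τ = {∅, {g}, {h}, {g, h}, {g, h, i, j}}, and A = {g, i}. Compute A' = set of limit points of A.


A' = {i, j}

For each x ∈ X, list the open sets U ∈ τ with x ∈ U, then check whether U ∩ (A ∖ {x}) ≠ ∅ for every such U.
  x = g: open {g} ∋ x has {g} ∩ (A ∖ {g}) = ∅, so x is NOT a limit point.
  x = h: open {h} ∋ x has {h} ∩ (A ∖ {h}) = ∅, so x is NOT a limit point.
  x = i: opens ∋ x are {g, h, i, j}; each meets A ∖ {i}, so x IS a limit point.
  x = j: opens ∋ x are {g, h, i, j}; each meets A ∖ {j}, so x IS a limit point.
Collecting: A' = {i, j}.


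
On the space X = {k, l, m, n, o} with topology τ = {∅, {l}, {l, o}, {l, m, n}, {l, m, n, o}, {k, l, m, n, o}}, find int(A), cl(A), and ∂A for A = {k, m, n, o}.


int(A) = ∅, cl(A) = {k, m, n, o}, ∂A = {k, m, n, o}.

Closed sets in (X, τ) are complements of opens:
  closed(X, τ) = {∅, {k}, {k, o}, {k, m, n}, {k, m, n, o}, {k, l, m, n, o}}.
int(A) = ⋃ {U ∈ τ : U ⊆ A}. Opens contained in A: ∅.
Taking the union of these: int(A) = ∅.
cl(A) = ⋂ {C closed : A ⊆ C}. Closed sets containing A: {k, m, n, o}, {k, l, m, n, o}.
Intersecting these: cl(A) = {k, m, n, o}.
∂A = cl(A) ∖ int(A) = {k, m, n, o} ∖ ∅ = {k, m, n, o}.


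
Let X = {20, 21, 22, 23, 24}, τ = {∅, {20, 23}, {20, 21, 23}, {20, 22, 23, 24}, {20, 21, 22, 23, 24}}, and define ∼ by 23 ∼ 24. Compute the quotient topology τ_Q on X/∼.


X/∼ = {[20], [21], [22], [23=24]}; |τ_Q| = 3.

Equivalence classes: [20], [21], [22], [23=24].
Quotient map π: X → X/∼ sends 20 ↦ [20], 21 ↦ [21], 22 ↦ [22], 23 ↦ [23=24], 24 ↦ [23=24].
For each subset V ⊆ X/∼, compute π^{-1}(V) ⊆ X and check whether π^{-1}(V) ∈ τ. V is open in τ_Q iff π^{-1}(V) ∈ τ.
  V = {}: π^{-1}(V) = ∅ ∈ τ ✓.
  V = {[20]}: π^{-1}(V) = {20} ∉ τ ✗.
  V = {[21]}: π^{-1}(V) = {21} ∉ τ ✗.
  V = {[20], [21]}: π^{-1}(V) = {20, 21} ∉ τ ✗.
  V = {[22]}: π^{-1}(V) = {22} ∉ τ ✗.
  V = {[20], [22]}: π^{-1}(V) = {20, 22} ∉ τ ✗.
  V = {[21], [22]}: π^{-1}(V) = {21, 22} ∉ τ ✗.
  V = {[20], [21], [22]}: π^{-1}(V) = {20, 21, 22} ∉ τ ✗.
  V = {[23=24]}: π^{-1}(V) = {23, 24} ∉ τ ✗.
  V = {[20], [23=24]}: π^{-1}(V) = {20, 23, 24} ∉ τ ✗.
  V = {[21], [23=24]}: π^{-1}(V) = {21, 23, 24} ∉ τ ✗.
  V = {[20], [21], [23=24]}: π^{-1}(V) = {20, 21, 23, 24} ∉ τ ✗.
  V = {[22], [23=24]}: π^{-1}(V) = {22, 23, 24} ∉ τ ✗.
  V = {[20], [22], [23=24]}: π^{-1}(V) = {20, 22, 23, 24} ∈ τ ✓.
  V = {[21], [22], [23=24]}: π^{-1}(V) = {21, 22, 23, 24} ∉ τ ✗.
  V = {[20], [21], [22], [23=24]}: π^{-1}(V) = {20, 21, 22, 23, 24} ∈ τ ✓.
Open sets in the quotient: τ_Q = {{}, {[20], [22], [23=24]}, {[20], [21], [22], [23=24]}} (3 elements).


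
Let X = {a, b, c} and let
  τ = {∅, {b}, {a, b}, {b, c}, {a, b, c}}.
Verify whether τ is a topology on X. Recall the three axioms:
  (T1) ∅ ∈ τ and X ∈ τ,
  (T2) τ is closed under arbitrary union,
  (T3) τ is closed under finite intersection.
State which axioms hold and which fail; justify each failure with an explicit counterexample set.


τ IS a topology on X.

Axiom (T1): ∅ ∈ τ? Yes; X ∈ τ? Yes.
Axiom (T2/T3): check pairwise unions and intersections of members of τ.
All pairwise intersections and unions checked — each lies in τ. Therefore τ satisfies (T1), (T2), (T3): it IS a topology on X.


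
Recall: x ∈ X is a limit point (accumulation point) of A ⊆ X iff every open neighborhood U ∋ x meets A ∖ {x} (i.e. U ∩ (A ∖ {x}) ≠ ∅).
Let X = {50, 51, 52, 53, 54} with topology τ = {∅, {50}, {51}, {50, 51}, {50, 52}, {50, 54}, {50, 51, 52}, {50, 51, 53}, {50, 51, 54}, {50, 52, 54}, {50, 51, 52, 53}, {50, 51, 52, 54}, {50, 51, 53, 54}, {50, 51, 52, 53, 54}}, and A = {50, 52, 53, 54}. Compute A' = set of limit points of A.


A' = {52, 53, 54}

For each x ∈ X, list the open sets U ∈ τ with x ∈ U, then check whether U ∩ (A ∖ {x}) ≠ ∅ for every such U.
  x = 50: open {50} ∋ x has {50} ∩ (A ∖ {50}) = ∅, so x is NOT a limit point.
  x = 51: open {51} ∋ x has {51} ∩ (A ∖ {51}) = ∅, so x is NOT a limit point.
  x = 52: opens ∋ x are {50, 52}, {50, 51, 52}, {50, 52, 54}, {50, 51, 52, 53}, {50, 51, 52, 54}, {50, 51, 52, 53, 54}; each meets A ∖ {52}, so x IS a limit point.
  x = 53: opens ∋ x are {50, 51, 53}, {50, 51, 52, 53}, {50, 51, 53, 54}, {50, 51, 52, 53, 54}; each meets A ∖ {53}, so x IS a limit point.
  x = 54: opens ∋ x are {50, 54}, {50, 51, 54}, {50, 52, 54}, {50, 51, 52, 54}, {50, 51, 53, 54}, {50, 51, 52, 53, 54}; each meets A ∖ {54}, so x IS a limit point.
Collecting: A' = {52, 53, 54}.


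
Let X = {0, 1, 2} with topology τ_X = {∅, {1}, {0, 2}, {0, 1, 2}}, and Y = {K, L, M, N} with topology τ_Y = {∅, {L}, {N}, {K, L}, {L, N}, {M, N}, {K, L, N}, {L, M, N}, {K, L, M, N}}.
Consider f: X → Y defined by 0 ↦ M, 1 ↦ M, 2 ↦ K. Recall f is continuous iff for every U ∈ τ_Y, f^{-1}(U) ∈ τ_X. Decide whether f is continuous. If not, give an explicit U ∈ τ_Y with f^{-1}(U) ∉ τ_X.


f is NOT continuous.

Compute f^{-1}(U) for each U ∈ τ_Y:
  U = ∅: f^{-1}(U) = ∅ ∈ τ_X ✓.
  U = {L}: f^{-1}(U) = ∅ ∈ τ_X ✓.
  U = {N}: f^{-1}(U) = ∅ ∈ τ_X ✓.
  U = {K, L}: f^{-1}(U) = {2} ∉ τ_X ✗.
  U = {L, N}: f^{-1}(U) = ∅ ∈ τ_X ✓.
  U = {M, N}: f^{-1}(U) = {0, 1} ∉ τ_X ✗.
  U = {K, L, N}: f^{-1}(U) = {2} ∉ τ_X ✗.
  U = {L, M, N}: f^{-1}(U) = {0, 1} ∉ τ_X ✗.
  U = {K, L, M, N}: f^{-1}(U) = {0, 1, 2} ∈ τ_X ✓.
Found U = {K, L} with f^{-1}(U) = {2} not in τ_X. Therefore f is NOT continuous.


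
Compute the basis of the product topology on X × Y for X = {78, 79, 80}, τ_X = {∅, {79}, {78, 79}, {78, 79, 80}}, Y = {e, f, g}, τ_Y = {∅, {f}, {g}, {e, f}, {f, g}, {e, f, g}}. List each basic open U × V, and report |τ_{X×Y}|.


Basis B = {∅ × ∅, {79} × {f}, {79} × {g}, {78, 79} × {f}, {78, 79} × {g}, {79} × {e, f}, {79} × {f, g}, {78, 79, 80} × {f}, {78, 79, 80} × {g}, {79} × {e, f, g}, {78, 79} × {e, f}, {78, 79} × {f, g}, {78, 79} × {e, f, g}, {78, 79, 80} × {e, f}, {78, 79, 80} × {f, g}, {78, 79, 80} × {e, f, g}}; |τ_{X×Y}| = 40.

Enumerate products U × V with U ∈ τ_X, V ∈ τ_Y (deduplicated):
  ∅ × ∅ = {} (∅)
  {79} × {f} = {(79,f)}
  {79} × {g} = {(79,g)}
  {78, 79} × {f} = {(78,f), (79,f)}
  {78, 79} × {g} = {(78,g), (79,g)}
  {79} × {e, f} = {(79,e), (79,f)}
  {79} × {f, g} = {(79,f), (79,g)}
  {78, 79, 80} × {f} = {(78,f), (79,f), (80,f)}
  {78, 79, 80} × {g} = {(78,g), (79,g), (80,g)}
  {79} × {e, f, g} = {(79,e), (79,f), (79,g)}
  {78, 79} × {e, f} = {(78,e), (78,f), (79,e), (79,f)}
  {78, 79} × {f, g} = {(78,f), (78,g), (79,f), (79,g)}
  {78, 79} × {e, f, g} = {(78,e), (78,f), (78,g), (79,e), (79,f), (79,g)}
  {78, 79, 80} × {e, f} = {(78,e), (78,f), (79,e), (79,f), (80,e), (80,f)}
  {78, 79, 80} × {f, g} = {(78,f), (78,g), (79,f), (79,g), (80,f), (80,g)}
  {78, 79, 80} × {e, f, g} = {(78,e), (78,f), (78,g), (79,e), (79,f), (79,g), (80,e), (80,f), (80,g)}
These 16 distinct sets form the basis B.
Close under arbitrary unions to get τ_{X×Y}; counting gives |τ_{X×Y}| = 40.


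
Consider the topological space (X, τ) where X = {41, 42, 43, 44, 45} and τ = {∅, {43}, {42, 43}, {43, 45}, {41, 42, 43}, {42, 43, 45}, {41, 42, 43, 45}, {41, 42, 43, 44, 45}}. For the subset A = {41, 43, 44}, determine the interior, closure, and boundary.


int(A) = {43}, cl(A) = {41, 42, 43, 44, 45}, ∂A = {41, 42, 44, 45}.

Closed sets in (X, τ) are complements of opens:
  closed(X, τ) = {∅, {44}, {41, 44}, {44, 45}, {41, 42, 44}, {41, 44, 45}, {41, 42, 44, 45}, {41, 42, 43, 44, 45}}.
int(A) = ⋃ {U ∈ τ : U ⊆ A}. Opens contained in A: ∅, {43}.
Taking the union of these: int(A) = {43}.
cl(A) = ⋂ {C closed : A ⊆ C}. Closed sets containing A: {41, 42, 43, 44, 45}.
Intersecting these: cl(A) = {41, 42, 43, 44, 45}.
∂A = cl(A) ∖ int(A) = {41, 42, 43, 44, 45} ∖ {43} = {41, 42, 44, 45}.


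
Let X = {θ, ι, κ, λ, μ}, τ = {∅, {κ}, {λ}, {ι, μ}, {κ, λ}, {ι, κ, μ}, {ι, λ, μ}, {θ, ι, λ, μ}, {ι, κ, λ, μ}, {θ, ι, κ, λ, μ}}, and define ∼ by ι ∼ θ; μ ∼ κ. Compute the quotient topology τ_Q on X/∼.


X/∼ = {[θ=ι], [κ=μ], [λ]}; |τ_Q| = 3.

Equivalence classes: [θ=ι], [κ=μ], [λ].
Quotient map π: X → X/∼ sends θ ↦ [θ=ι], ι ↦ [θ=ι], κ ↦ [κ=μ], λ ↦ [λ], μ ↦ [κ=μ].
For each subset V ⊆ X/∼, compute π^{-1}(V) ⊆ X and check whether π^{-1}(V) ∈ τ. V is open in τ_Q iff π^{-1}(V) ∈ τ.
  V = {}: π^{-1}(V) = ∅ ∈ τ ✓.
  V = {[θ=ι]}: π^{-1}(V) = {θ, ι} ∉ τ ✗.
  V = {[κ=μ]}: π^{-1}(V) = {κ, μ} ∉ τ ✗.
  V = {[θ=ι], [κ=μ]}: π^{-1}(V) = {θ, ι, κ, μ} ∉ τ ✗.
  V = {[λ]}: π^{-1}(V) = {λ} ∈ τ ✓.
  V = {[θ=ι], [λ]}: π^{-1}(V) = {θ, ι, λ} ∉ τ ✗.
  V = {[κ=μ], [λ]}: π^{-1}(V) = {κ, λ, μ} ∉ τ ✗.
  V = {[θ=ι], [κ=μ], [λ]}: π^{-1}(V) = {θ, ι, κ, λ, μ} ∈ τ ✓.
Open sets in the quotient: τ_Q = {{}, {[λ]}, {[θ=ι], [κ=μ], [λ]}} (3 elements).


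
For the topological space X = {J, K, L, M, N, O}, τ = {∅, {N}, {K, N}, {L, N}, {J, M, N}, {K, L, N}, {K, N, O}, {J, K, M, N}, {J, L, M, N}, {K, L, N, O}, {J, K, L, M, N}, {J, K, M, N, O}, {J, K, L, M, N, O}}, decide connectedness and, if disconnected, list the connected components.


(X, τ) is connected.

Find clopen sets (U ∈ τ with X ∖ U ∈ τ):
  U = ∅, X ∖ U = {J, K, L, M, N, O} — both open, so U is clopen.
  U = {J, K, L, M, N, O}, X ∖ U = ∅ — both open, so U is clopen.
Only trivial clopens (∅ and X) exist, so (X, τ) is connected.
Compute connected components by grouping points that agree on all clopens:
  component: {J, K, L, M, N, O}


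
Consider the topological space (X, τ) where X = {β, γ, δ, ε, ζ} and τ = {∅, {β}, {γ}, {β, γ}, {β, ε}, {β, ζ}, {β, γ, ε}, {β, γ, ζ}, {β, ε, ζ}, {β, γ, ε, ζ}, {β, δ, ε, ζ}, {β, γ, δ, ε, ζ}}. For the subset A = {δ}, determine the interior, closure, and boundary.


int(A) = ∅, cl(A) = {δ}, ∂A = {δ}.

Closed sets in (X, τ) are complements of opens:
  closed(X, τ) = {∅, {γ}, {δ}, {γ, δ}, {δ, ε}, {δ, ζ}, {γ, δ, ε}, {γ, δ, ζ}, {δ, ε, ζ}, {β, δ, ε, ζ}, {γ, δ, ε, ζ}, {β, γ, δ, ε, ζ}}.
int(A) = ⋃ {U ∈ τ : U ⊆ A}. Opens contained in A: ∅.
Taking the union of these: int(A) = ∅.
cl(A) = ⋂ {C closed : A ⊆ C}. Closed sets containing A: {δ}, {γ, δ}, {δ, ε}, {δ, ζ}, {γ, δ, ε}, {γ, δ, ζ}, {δ, ε, ζ}, {β, δ, ε, ζ}, {γ, δ, ε, ζ}, {β, γ, δ, ε, ζ}.
Intersecting these: cl(A) = {δ}.
∂A = cl(A) ∖ int(A) = {δ} ∖ ∅ = {δ}.


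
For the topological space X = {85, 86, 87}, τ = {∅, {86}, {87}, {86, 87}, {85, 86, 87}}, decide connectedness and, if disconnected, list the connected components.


(X, τ) is connected.

Find clopen sets (U ∈ τ with X ∖ U ∈ τ):
  U = ∅, X ∖ U = {85, 86, 87} — both open, so U is clopen.
  U = {85, 86, 87}, X ∖ U = ∅ — both open, so U is clopen.
Only trivial clopens (∅ and X) exist, so (X, τ) is connected.
Compute connected components by grouping points that agree on all clopens:
  component: {85, 86, 87}


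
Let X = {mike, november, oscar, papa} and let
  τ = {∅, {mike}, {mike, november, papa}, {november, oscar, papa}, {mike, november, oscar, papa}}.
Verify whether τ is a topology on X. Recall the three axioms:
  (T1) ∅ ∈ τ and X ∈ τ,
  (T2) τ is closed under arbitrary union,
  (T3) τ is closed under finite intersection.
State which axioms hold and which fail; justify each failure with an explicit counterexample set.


τ is NOT a topology on X.

Axiom (T1): ∅ ∈ τ? Yes; X ∈ τ? Yes.
Axiom (T2/T3): check pairwise unions and intersections of members of τ.
Counterexample for (T3): {mike, november, papa} ∩ {november, oscar, papa} = {november, papa} ∉ τ. Therefore τ is NOT a topology.


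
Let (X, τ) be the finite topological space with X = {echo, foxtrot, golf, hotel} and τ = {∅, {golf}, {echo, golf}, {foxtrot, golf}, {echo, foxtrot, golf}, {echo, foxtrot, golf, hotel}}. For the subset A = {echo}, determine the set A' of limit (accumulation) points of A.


A' = {hotel}

For each x ∈ X, list the open sets U ∈ τ with x ∈ U, then check whether U ∩ (A ∖ {x}) ≠ ∅ for every such U.
  x = echo: open {echo, golf} ∋ x has {echo, golf} ∩ (A ∖ {echo}) = ∅, so x is NOT a limit point.
  x = foxtrot: open {foxtrot, golf} ∋ x has {foxtrot, golf} ∩ (A ∖ {foxtrot}) = ∅, so x is NOT a limit point.
  x = golf: open {golf} ∋ x has {golf} ∩ (A ∖ {golf}) = ∅, so x is NOT a limit point.
  x = hotel: opens ∋ x are {echo, foxtrot, golf, hotel}; each meets A ∖ {hotel}, so x IS a limit point.
Collecting: A' = {hotel}.


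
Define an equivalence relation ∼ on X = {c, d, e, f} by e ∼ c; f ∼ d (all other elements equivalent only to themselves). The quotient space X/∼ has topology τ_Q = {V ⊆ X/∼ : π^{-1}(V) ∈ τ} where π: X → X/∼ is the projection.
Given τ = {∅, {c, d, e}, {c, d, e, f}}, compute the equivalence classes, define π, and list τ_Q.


X/∼ = {[c=e], [d=f]}; |τ_Q| = 2.

Equivalence classes: [c=e], [d=f].
Quotient map π: X → X/∼ sends c ↦ [c=e], d ↦ [d=f], e ↦ [c=e], f ↦ [d=f].
For each subset V ⊆ X/∼, compute π^{-1}(V) ⊆ X and check whether π^{-1}(V) ∈ τ. V is open in τ_Q iff π^{-1}(V) ∈ τ.
  V = {}: π^{-1}(V) = ∅ ∈ τ ✓.
  V = {[c=e]}: π^{-1}(V) = {c, e} ∉ τ ✗.
  V = {[d=f]}: π^{-1}(V) = {d, f} ∉ τ ✗.
  V = {[c=e], [d=f]}: π^{-1}(V) = {c, d, e, f} ∈ τ ✓.
Open sets in the quotient: τ_Q = {{}, {[c=e], [d=f]}} (2 elements).


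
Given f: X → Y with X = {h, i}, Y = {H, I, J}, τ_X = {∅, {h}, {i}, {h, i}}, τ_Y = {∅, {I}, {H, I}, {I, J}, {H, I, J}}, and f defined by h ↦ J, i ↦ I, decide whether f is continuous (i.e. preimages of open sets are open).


f IS continuous.

Compute f^{-1}(U) for each U ∈ τ_Y:
  U = ∅: f^{-1}(U) = ∅ ∈ τ_X ✓.
  U = {I}: f^{-1}(U) = {i} ∈ τ_X ✓.
  U = {H, I}: f^{-1}(U) = {i} ∈ τ_X ✓.
  U = {I, J}: f^{-1}(U) = {h, i} ∈ τ_X ✓.
  U = {H, I, J}: f^{-1}(U) = {h, i} ∈ τ_X ✓.
Every preimage lies in τ_X, so f IS continuous.


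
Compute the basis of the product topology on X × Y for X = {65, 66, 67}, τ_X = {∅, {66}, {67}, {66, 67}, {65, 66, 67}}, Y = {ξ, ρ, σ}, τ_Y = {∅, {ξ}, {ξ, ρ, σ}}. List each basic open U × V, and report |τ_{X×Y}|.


Basis B = {∅ × ∅, {66} × {ξ}, {67} × {ξ}, {66, 67} × {ξ}, {65, 66, 67} × {ξ}, {66} × {ξ, ρ, σ}, {67} × {ξ, ρ, σ}, {66, 67} × {ξ, ρ, σ}, {65, 66, 67} × {ξ, ρ, σ}}; |τ_{X×Y}| = 14.

Enumerate products U × V with U ∈ τ_X, V ∈ τ_Y (deduplicated):
  ∅ × ∅ = {} (∅)
  {66} × {ξ} = {(66,ξ)}
  {67} × {ξ} = {(67,ξ)}
  {66, 67} × {ξ} = {(66,ξ), (67,ξ)}
  {65, 66, 67} × {ξ} = {(65,ξ), (66,ξ), (67,ξ)}
  {66} × {ξ, ρ, σ} = {(66,ξ), (66,ρ), (66,σ)}
  {67} × {ξ, ρ, σ} = {(67,ξ), (67,ρ), (67,σ)}
  {66, 67} × {ξ, ρ, σ} = {(66,ξ), (66,ρ), (66,σ), (67,ξ), (67,ρ), (67,σ)}
  {65, 66, 67} × {ξ, ρ, σ} = {(65,ξ), (65,ρ), (65,σ), (66,ξ), (66,ρ), (66,σ), (67,ξ), (67,ρ), (67,σ)}
These 9 distinct sets form the basis B.
Close under arbitrary unions to get τ_{X×Y}; counting gives |τ_{X×Y}| = 14.


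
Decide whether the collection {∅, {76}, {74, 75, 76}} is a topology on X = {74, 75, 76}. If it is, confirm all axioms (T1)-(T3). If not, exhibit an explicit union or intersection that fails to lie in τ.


τ IS a topology on X.

Axiom (T1): ∅ ∈ τ? Yes; X ∈ τ? Yes.
Axiom (T2/T3): check pairwise unions and intersections of members of τ.
All pairwise intersections and unions checked — each lies in τ. Therefore τ satisfies (T1), (T2), (T3): it IS a topology on X.


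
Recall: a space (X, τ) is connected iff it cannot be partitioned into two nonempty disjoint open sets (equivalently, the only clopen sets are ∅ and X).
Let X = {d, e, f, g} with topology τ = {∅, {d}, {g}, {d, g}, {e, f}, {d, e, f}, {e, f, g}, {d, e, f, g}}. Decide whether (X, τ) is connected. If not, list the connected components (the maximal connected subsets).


(X, τ) is disconnected; components = [{d}, {g}, {e, f}].

Find clopen sets (U ∈ τ with X ∖ U ∈ τ):
  U = ∅, X ∖ U = {d, e, f, g} — both open, so U is clopen.
  U = {d}, X ∖ U = {e, f, g} — both open, so U is clopen.
  U = {g}, X ∖ U = {d, e, f} — both open, so U is clopen.
  U = {d, g}, X ∖ U = {e, f} — both open, so U is clopen.
  U = {e, f}, X ∖ U = {d, g} — both open, so U is clopen.
  U = {d, e, f}, X ∖ U = {g} — both open, so U is clopen.
  U = {e, f, g}, X ∖ U = {d} — both open, so U is clopen.
  U = {d, e, f, g}, X ∖ U = ∅ — both open, so U is clopen.
Nontrivial clopen(s) exist: e.g. {e, f, g}. So (X, τ) is disconnected.
Compute connected components by grouping points that agree on all clopens:
  component: {d}
  component: {g}
  component: {e, f}


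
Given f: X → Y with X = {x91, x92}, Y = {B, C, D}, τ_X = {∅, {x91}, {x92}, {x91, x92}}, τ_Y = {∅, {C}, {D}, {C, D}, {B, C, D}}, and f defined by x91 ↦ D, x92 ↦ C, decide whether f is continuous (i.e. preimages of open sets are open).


f IS continuous.

Compute f^{-1}(U) for each U ∈ τ_Y:
  U = ∅: f^{-1}(U) = ∅ ∈ τ_X ✓.
  U = {C}: f^{-1}(U) = {x92} ∈ τ_X ✓.
  U = {D}: f^{-1}(U) = {x91} ∈ τ_X ✓.
  U = {C, D}: f^{-1}(U) = {x91, x92} ∈ τ_X ✓.
  U = {B, C, D}: f^{-1}(U) = {x91, x92} ∈ τ_X ✓.
Every preimage lies in τ_X, so f IS continuous.


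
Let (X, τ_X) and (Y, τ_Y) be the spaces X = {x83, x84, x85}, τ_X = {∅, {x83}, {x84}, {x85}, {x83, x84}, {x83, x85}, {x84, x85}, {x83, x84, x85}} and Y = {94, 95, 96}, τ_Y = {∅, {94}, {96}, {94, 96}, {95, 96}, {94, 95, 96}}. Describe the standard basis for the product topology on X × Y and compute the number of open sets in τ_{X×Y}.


Basis B = {∅ × ∅, {x83} × {94}, {x83} × {96}, {x84} × {94}, {x84} × {96}, {x85} × {94}, {x85} × {96}, {x83} × {94, 96}, {x83, x84} × {94}, {x83, x85} × {94}, {x83} × {95, 96}, {x83, x84} × {96}, {x83, x85} × {96}, {x84} × {94, 96}, {x84, x85} × {94}, {x84} × {95, 96}, {x84, x85} × {96}, {x85} × {94, 96}, {x85} × {95, 96}, {x83} × {94, 95, 96}, {x83, x84, x85} × {94}, {x83, x84, x85} × {96}, {x84} × {94, 95, 96}, {x85} × {94, 95, 96}, {x83, x84} × {94, 96}, {x83, x85} × {94, 96}, {x83, x84} × {95, 96}, {x83, x85} × {95, 96}, {x84, x85} × {94, 96}, {x84, x85} × {95, 96}, {x83, x84} × {94, 95, 96}, {x83, x85} × {94, 95, 96}, {x83, x84, x85} × {94, 96}, {x83, x84, x85} × {95, 96}, {x84, x85} × {94, 95, 96}, {x83, x84, x85} × {94, 95, 96}}; |τ_{X×Y}| = 216.

Enumerate products U × V with U ∈ τ_X, V ∈ τ_Y (deduplicated):
  ∅ × ∅ = {} (∅)
  {x83} × {94} = {(x83,94)}
  {x83} × {96} = {(x83,96)}
  {x84} × {94} = {(x84,94)}
  {x84} × {96} = {(x84,96)}
  {x85} × {94} = {(x85,94)}
  {x85} × {96} = {(x85,96)}
  {x83} × {94, 96} = {(x83,94), (x83,96)}
  {x83, x84} × {94} = {(x83,94), (x84,94)}
  {x83, x85} × {94} = {(x83,94), (x85,94)}
  {x83} × {95, 96} = {(x83,95), (x83,96)}
  {x83, x84} × {96} = {(x83,96), (x84,96)}
  {x83, x85} × {96} = {(x83,96), (x85,96)}
  {x84} × {94, 96} = {(x84,94), (x84,96)}
  {x84, x85} × {94} = {(x84,94), (x85,94)}
  {x84} × {95, 96} = {(x84,95), (x84,96)}
  {x84, x85} × {96} = {(x84,96), (x85,96)}
  {x85} × {94, 96} = {(x85,94), (x85,96)}
  {x85} × {95, 96} = {(x85,95), (x85,96)}
  {x83} × {94, 95, 96} = {(x83,94), (x83,95), (x83,96)}
  {x83, x84, x85} × {94} = {(x83,94), (x84,94), (x85,94)}
  {x83, x84, x85} × {96} = {(x83,96), (x84,96), (x85,96)}
  {x84} × {94, 95, 96} = {(x84,94), (x84,95), (x84,96)}
  {x85} × {94, 95, 96} = {(x85,94), (x85,95), (x85,96)}
  {x83, x84} × {94, 96} = {(x83,94), (x83,96), (x84,94), (x84,96)}
  {x83, x85} × {94, 96} = {(x83,94), (x83,96), (x85,94), (x85,96)}
  {x83, x84} × {95, 96} = {(x83,95), (x83,96), (x84,95), (x84,96)}
  {x83, x85} × {95, 96} = {(x83,95), (x83,96), (x85,95), (x85,96)}
  {x84, x85} × {94, 96} = {(x84,94), (x84,96), (x85,94), (x85,96)}
  {x84, x85} × {95, 96} = {(x84,95), (x84,96), (x85,95), (x85,96)}
  {x83, x84} × {94, 95, 96} = {(x83,94), (x83,95), (x83,96), (x84,94), (x84,95), (x84,96)}
  {x83, x85} × {94, 95, 96} = {(x83,94), (x83,95), (x83,96), (x85,94), (x85,95), (x85,96)}
  {x83, x84, x85} × {94, 96} = {(x83,94), (x83,96), (x84,94), (x84,96), (x85,94), (x85,96)}
  {x83, x84, x85} × {95, 96} = {(x83,95), (x83,96), (x84,95), (x84,96), (x85,95), (x85,96)}
  {x84, x85} × {94, 95, 96} = {(x84,94), (x84,95), (x84,96), (x85,94), (x85,95), (x85,96)}
  {x83, x84, x85} × {94, 95, 96} = {(x83,94), (x83,95), (x83,96), (x84,94), (x84,95), (x84,96), (x85,94), (x85,95), (x85,96)}
These 36 distinct sets form the basis B.
Close under arbitrary unions to get τ_{X×Y}; counting gives |τ_{X×Y}| = 216.


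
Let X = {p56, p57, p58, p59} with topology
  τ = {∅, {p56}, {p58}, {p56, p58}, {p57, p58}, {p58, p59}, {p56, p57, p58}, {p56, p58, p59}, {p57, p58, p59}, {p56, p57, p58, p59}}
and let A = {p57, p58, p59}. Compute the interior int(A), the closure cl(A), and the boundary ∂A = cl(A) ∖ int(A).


int(A) = {p57, p58, p59}, cl(A) = {p57, p58, p59}, ∂A = ∅.

Closed sets in (X, τ) are complements of opens:
  closed(X, τ) = {∅, {p56}, {p57}, {p59}, {p56, p57}, {p56, p59}, {p57, p59}, {p56, p57, p59}, {p57, p58, p59}, {p56, p57, p58, p59}}.
int(A) = ⋃ {U ∈ τ : U ⊆ A}. Opens contained in A: ∅, {p58}, {p57, p58}, {p58, p59}, {p57, p58, p59}.
Taking the union of these: int(A) = {p57, p58, p59}.
cl(A) = ⋂ {C closed : A ⊆ C}. Closed sets containing A: {p57, p58, p59}, {p56, p57, p58, p59}.
Intersecting these: cl(A) = {p57, p58, p59}.
∂A = cl(A) ∖ int(A) = {p57, p58, p59} ∖ {p57, p58, p59} = ∅.


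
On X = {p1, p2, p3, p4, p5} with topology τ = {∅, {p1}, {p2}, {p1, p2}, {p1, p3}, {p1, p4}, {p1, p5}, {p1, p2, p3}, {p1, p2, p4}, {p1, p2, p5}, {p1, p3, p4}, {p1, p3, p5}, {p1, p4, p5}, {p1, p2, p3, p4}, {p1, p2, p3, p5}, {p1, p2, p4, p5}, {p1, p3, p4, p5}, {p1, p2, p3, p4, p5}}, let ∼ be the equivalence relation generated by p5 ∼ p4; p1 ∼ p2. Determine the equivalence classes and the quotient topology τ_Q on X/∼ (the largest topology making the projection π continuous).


X/∼ = {[p1=p2], [p3], [p4=p5]}; |τ_Q| = 5.

Equivalence classes: [p1=p2], [p3], [p4=p5].
Quotient map π: X → X/∼ sends p1 ↦ [p1=p2], p2 ↦ [p1=p2], p3 ↦ [p3], p4 ↦ [p4=p5], p5 ↦ [p4=p5].
For each subset V ⊆ X/∼, compute π^{-1}(V) ⊆ X and check whether π^{-1}(V) ∈ τ. V is open in τ_Q iff π^{-1}(V) ∈ τ.
  V = {}: π^{-1}(V) = ∅ ∈ τ ✓.
  V = {[p1=p2]}: π^{-1}(V) = {p1, p2} ∈ τ ✓.
  V = {[p3]}: π^{-1}(V) = {p3} ∉ τ ✗.
  V = {[p1=p2], [p3]}: π^{-1}(V) = {p1, p2, p3} ∈ τ ✓.
  V = {[p4=p5]}: π^{-1}(V) = {p4, p5} ∉ τ ✗.
  V = {[p1=p2], [p4=p5]}: π^{-1}(V) = {p1, p2, p4, p5} ∈ τ ✓.
  V = {[p3], [p4=p5]}: π^{-1}(V) = {p3, p4, p5} ∉ τ ✗.
  V = {[p1=p2], [p3], [p4=p5]}: π^{-1}(V) = {p1, p2, p3, p4, p5} ∈ τ ✓.
Open sets in the quotient: τ_Q = {{}, {[p1=p2]}, {[p1=p2], [p3]}, {[p1=p2], [p4=p5]}, {[p1=p2], [p3], [p4=p5]}} (5 elements).


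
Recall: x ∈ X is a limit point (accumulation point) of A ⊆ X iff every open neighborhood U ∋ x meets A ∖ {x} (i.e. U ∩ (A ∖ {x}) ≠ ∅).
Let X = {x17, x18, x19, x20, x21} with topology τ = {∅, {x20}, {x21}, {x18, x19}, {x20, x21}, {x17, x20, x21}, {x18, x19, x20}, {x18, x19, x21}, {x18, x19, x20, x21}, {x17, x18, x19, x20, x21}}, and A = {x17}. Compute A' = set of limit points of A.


A' = ∅

For each x ∈ X, list the open sets U ∈ τ with x ∈ U, then check whether U ∩ (A ∖ {x}) ≠ ∅ for every such U.
  x = x17: open {x17, x20, x21} ∋ x has {x17, x20, x21} ∩ (A ∖ {x17}) = ∅, so x is NOT a limit point.
  x = x18: open {x18, x19} ∋ x has {x18, x19} ∩ (A ∖ {x18}) = ∅, so x is NOT a limit point.
  x = x19: open {x18, x19} ∋ x has {x18, x19} ∩ (A ∖ {x19}) = ∅, so x is NOT a limit point.
  x = x20: open {x20} ∋ x has {x20} ∩ (A ∖ {x20}) = ∅, so x is NOT a limit point.
  x = x21: open {x21} ∋ x has {x21} ∩ (A ∖ {x21}) = ∅, so x is NOT a limit point.
Collecting: A' = ∅.


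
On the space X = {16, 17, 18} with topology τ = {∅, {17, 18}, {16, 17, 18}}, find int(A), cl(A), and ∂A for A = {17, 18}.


int(A) = {17, 18}, cl(A) = {16, 17, 18}, ∂A = {16}.

Closed sets in (X, τ) are complements of opens:
  closed(X, τ) = {∅, {16}, {16, 17, 18}}.
int(A) = ⋃ {U ∈ τ : U ⊆ A}. Opens contained in A: ∅, {17, 18}.
Taking the union of these: int(A) = {17, 18}.
cl(A) = ⋂ {C closed : A ⊆ C}. Closed sets containing A: {16, 17, 18}.
Intersecting these: cl(A) = {16, 17, 18}.
∂A = cl(A) ∖ int(A) = {16, 17, 18} ∖ {17, 18} = {16}.


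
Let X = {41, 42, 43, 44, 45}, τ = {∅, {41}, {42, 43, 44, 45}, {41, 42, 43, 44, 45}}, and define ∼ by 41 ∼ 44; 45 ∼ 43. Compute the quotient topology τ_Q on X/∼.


X/∼ = {[41=44], [42], [43=45]}; |τ_Q| = 2.

Equivalence classes: [41=44], [42], [43=45].
Quotient map π: X → X/∼ sends 41 ↦ [41=44], 42 ↦ [42], 43 ↦ [43=45], 44 ↦ [41=44], 45 ↦ [43=45].
For each subset V ⊆ X/∼, compute π^{-1}(V) ⊆ X and check whether π^{-1}(V) ∈ τ. V is open in τ_Q iff π^{-1}(V) ∈ τ.
  V = {}: π^{-1}(V) = ∅ ∈ τ ✓.
  V = {[41=44]}: π^{-1}(V) = {41, 44} ∉ τ ✗.
  V = {[42]}: π^{-1}(V) = {42} ∉ τ ✗.
  V = {[41=44], [42]}: π^{-1}(V) = {41, 42, 44} ∉ τ ✗.
  V = {[43=45]}: π^{-1}(V) = {43, 45} ∉ τ ✗.
  V = {[41=44], [43=45]}: π^{-1}(V) = {41, 43, 44, 45} ∉ τ ✗.
  V = {[42], [43=45]}: π^{-1}(V) = {42, 43, 45} ∉ τ ✗.
  V = {[41=44], [42], [43=45]}: π^{-1}(V) = {41, 42, 43, 44, 45} ∈ τ ✓.
Open sets in the quotient: τ_Q = {{}, {[41=44], [42], [43=45]}} (2 elements).
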